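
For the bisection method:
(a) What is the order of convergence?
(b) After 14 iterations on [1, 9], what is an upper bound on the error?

(a) Bisection has linear (order 1) convergence; the error is halved each step.

(b) Error bound = (b-a)/2^n = (9 - 1)/2^{14}
    = 8/2^{14}

(a) 1 (linear); (b) error ≤ 4.88e-04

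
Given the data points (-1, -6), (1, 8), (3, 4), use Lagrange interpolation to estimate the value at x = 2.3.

Lagrange interpolation formula:
P(x) = Σ yᵢ × Lᵢ(x)
where Lᵢ(x) = Π_{j≠i} (x - xⱼ)/(xᵢ - xⱼ)

L_0(2.3) = (2.3 - 1)/(-1 - 1) × (2.3 - 3)/(-1 - 3) = -0.113750
L_1(2.3) = (2.3 - (-1))/(1 - (-1)) × (2.3 - 3)/(1 - 3) = 0.577500
L_2(2.3) = (2.3 - (-1))/(3 - (-1)) × (2.3 - 1)/(3 - 1) = 0.536250

P(2.3) = (-6)×L_0(2.3) + 8×L_1(2.3) + 4×L_2(2.3)
P(2.3) = 7.447500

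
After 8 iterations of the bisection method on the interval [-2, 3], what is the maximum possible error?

Bisection error bound: |error| ≤ (b-a)/2^n
|error| ≤ (3 - (-2))/2^8 = 5/2^8
|error| ≤ 0.0195312500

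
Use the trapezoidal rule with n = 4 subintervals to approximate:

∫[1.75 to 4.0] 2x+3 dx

f(x) = 2x+3
a = 1.75, b = 4.0, n = 4
h = (b - a)/n = 0.562500

Trapezoidal rule: (h/2)[f(x₀) + 2f(x₁) + 2f(x₂) + ... + f(xₙ)]

x_0 = 1.7500, f(x_0) = 6.500000, coefficient = 1
x_1 = 2.3125, f(x_1) = 7.625000, coefficient = 2
x_2 = 2.8750, f(x_2) = 8.750000, coefficient = 2
x_3 = 3.4375, f(x_3) = 9.875000, coefficient = 2
x_4 = 4.0000, f(x_4) = 11.000000, coefficient = 1

I ≈ (0.562500/2) × 70.000000 = 19.687500
Exact value: 19.687500
Error: 0.000000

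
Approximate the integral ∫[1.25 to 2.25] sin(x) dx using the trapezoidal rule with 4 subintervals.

f(x) = sin(x)
a = 1.25, b = 2.25, n = 4
h = (b - a)/n = 0.250000

Trapezoidal rule: (h/2)[f(x₀) + 2f(x₁) + 2f(x₂) + ... + f(xₙ)]

x_0 = 1.2500, f(x_0) = 0.948985, coefficient = 1
x_1 = 1.5000, f(x_1) = 0.997495, coefficient = 2
x_2 = 1.7500, f(x_2) = 0.983986, coefficient = 2
x_3 = 2.0000, f(x_3) = 0.909297, coefficient = 2
x_4 = 2.2500, f(x_4) = 0.778073, coefficient = 1

I ≈ (0.250000/2) × 7.508615 = 0.938577
Exact value: 0.943496
Error: 0.004919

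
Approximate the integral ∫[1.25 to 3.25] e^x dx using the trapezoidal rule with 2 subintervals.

f(x) = e^x
a = 1.25, b = 3.25, n = 2
h = (b - a)/n = 1.000000

Trapezoidal rule: (h/2)[f(x₀) + 2f(x₁) + 2f(x₂) + ... + f(xₙ)]

x_0 = 1.2500, f(x_0) = 3.490343, coefficient = 1
x_1 = 2.2500, f(x_1) = 9.487736, coefficient = 2
x_2 = 3.2500, f(x_2) = 25.790340, coefficient = 1

I ≈ (1.000000/2) × 48.256155 = 24.128077
Exact value: 22.299997
Error: 1.828080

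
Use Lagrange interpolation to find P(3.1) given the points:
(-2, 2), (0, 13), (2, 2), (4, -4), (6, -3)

Lagrange interpolation formula:
P(x) = Σ yᵢ × Lᵢ(x)
where Lᵢ(x) = Π_{j≠i} (x - xⱼ)/(xᵢ - xⱼ)

L_0(3.1) = (3.1 - 0)/(-2 - 0) × (3.1 - 2)/(-2 - 2) × (3.1 - 4)/(-2 - 4) × (3.1 - 6)/(-2 - 6) = 0.023177
L_1(3.1) = (3.1 - (-2))/(0 - (-2)) × (3.1 - 2)/(0 - 2) × (3.1 - 4)/(0 - 4) × (3.1 - 6)/(0 - 6) = -0.152522
L_2(3.1) = (3.1 - (-2))/(2 - (-2)) × (3.1 - 0)/(2 - 0) × (3.1 - 4)/(2 - 4) × (3.1 - 6)/(2 - 6) = 0.644752
L_3(3.1) = (3.1 - (-2))/(4 - (-2)) × (3.1 - 0)/(4 - 0) × (3.1 - 2)/(4 - 2) × (3.1 - 6)/(4 - 6) = 0.525353
L_4(3.1) = (3.1 - (-2))/(6 - (-2)) × (3.1 - 0)/(6 - 0) × (3.1 - 2)/(6 - 2) × (3.1 - 4)/(6 - 4) = -0.040760

P(3.1) = 2×L_0(3.1) + 13×L_1(3.1) + 2×L_2(3.1) + (-4)×L_3(3.1) + (-3)×L_4(3.1)
P(3.1) = -2.626059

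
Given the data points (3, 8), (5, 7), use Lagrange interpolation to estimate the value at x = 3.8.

Lagrange interpolation formula:
P(x) = Σ yᵢ × Lᵢ(x)
where Lᵢ(x) = Π_{j≠i} (x - xⱼ)/(xᵢ - xⱼ)

L_0(3.8) = (3.8 - 5)/(3 - 5) = 0.600000
L_1(3.8) = (3.8 - 3)/(5 - 3) = 0.400000

P(3.8) = 8×L_0(3.8) + 7×L_1(3.8)
P(3.8) = 7.600000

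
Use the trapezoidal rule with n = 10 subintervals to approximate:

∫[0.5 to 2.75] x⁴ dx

f(x) = x⁴
a = 0.5, b = 2.75, n = 10
h = (b - a)/n = 0.225000

Trapezoidal rule: (h/2)[f(x₀) + 2f(x₁) + 2f(x₂) + ... + f(xₙ)]

x_0 = 0.5000, f(x_0) = 0.062500, coefficient = 1
x_1 = 0.7250, f(x_1) = 0.276282, coefficient = 2
x_2 = 0.9500, f(x_2) = 0.814506, coefficient = 2
x_3 = 1.1750, f(x_3) = 1.906125, coefficient = 2
x_4 = 1.4000, f(x_4) = 3.841600, coefficient = 2
x_5 = 1.6250, f(x_5) = 6.972900, coefficient = 2
x_6 = 1.8500, f(x_6) = 11.713506, coefficient = 2
x_7 = 2.0750, f(x_7) = 18.538407, coefficient = 2
x_8 = 2.3000, f(x_8) = 27.984100, coefficient = 2
x_9 = 2.5250, f(x_9) = 40.648594, coefficient = 2
x_10 = 2.7500, f(x_10) = 57.191406, coefficient = 1

I ≈ (0.225000/2) × 282.645948 = 31.797669
Exact value: 31.449023
Error: 0.348646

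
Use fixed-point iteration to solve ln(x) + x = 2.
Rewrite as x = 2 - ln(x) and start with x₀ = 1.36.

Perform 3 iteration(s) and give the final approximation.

Equation: ln(x) + x = 2
Fixed-point form: x = 2 - ln(x)
x₀ = 1.36

x_1 = g(1.360000) = 1.692515
x_2 = g(1.692515) = 1.473784
x_3 = g(1.473784) = 1.612167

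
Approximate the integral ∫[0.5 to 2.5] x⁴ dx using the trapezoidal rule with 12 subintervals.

f(x) = x⁴
a = 0.5, b = 2.5, n = 12
h = (b - a)/n = 0.166667

Trapezoidal rule: (h/2)[f(x₀) + 2f(x₁) + 2f(x₂) + ... + f(xₙ)]

x_0 = 0.5000, f(x_0) = 0.062500, coefficient = 1
x_1 = 0.6667, f(x_1) = 0.197531, coefficient = 2
x_2 = 0.8333, f(x_2) = 0.482253, coefficient = 2
x_3 = 1.0000, f(x_3) = 1.000000, coefficient = 2
x_4 = 1.1667, f(x_4) = 1.852623, coefficient = 2
x_5 = 1.3333, f(x_5) = 3.160494, coefficient = 2
x_6 = 1.5000, f(x_6) = 5.062500, coefficient = 2
x_7 = 1.6667, f(x_7) = 7.716049, coefficient = 2
x_8 = 1.8333, f(x_8) = 11.297068, coefficient = 2
x_9 = 2.0000, f(x_9) = 16.000000, coefficient = 2
x_10 = 2.1667, f(x_10) = 22.037809, coefficient = 2
x_11 = 2.3333, f(x_11) = 29.641975, coefficient = 2
x_12 = 2.5000, f(x_12) = 39.062500, coefficient = 1

I ≈ (0.166667/2) × 236.021605 = 19.668467
Exact value: 19.525000
Error: 0.143467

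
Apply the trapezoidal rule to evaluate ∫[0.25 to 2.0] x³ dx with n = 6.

f(x) = x³
a = 0.25, b = 2.0, n = 6
h = (b - a)/n = 0.291667

Trapezoidal rule: (h/2)[f(x₀) + 2f(x₁) + 2f(x₂) + ... + f(xₙ)]

x_0 = 0.2500, f(x_0) = 0.015625, coefficient = 1
x_1 = 0.5417, f(x_1) = 0.158927, coefficient = 2
x_2 = 0.8333, f(x_2) = 0.578704, coefficient = 2
x_3 = 1.1250, f(x_3) = 1.423828, coefficient = 2
x_4 = 1.4167, f(x_4) = 2.843171, coefficient = 2
x_5 = 1.7083, f(x_5) = 4.985605, coefficient = 2
x_6 = 2.0000, f(x_6) = 8.000000, coefficient = 1

I ≈ (0.291667/2) × 27.996094 = 4.082764
Exact value: 3.999023
Error: 0.083740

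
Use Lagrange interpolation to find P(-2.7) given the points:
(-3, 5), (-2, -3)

Lagrange interpolation formula:
P(x) = Σ yᵢ × Lᵢ(x)
where Lᵢ(x) = Π_{j≠i} (x - xⱼ)/(xᵢ - xⱼ)

L_0(-2.7) = (-2.7 - (-2))/(-3 - (-2)) = 0.700000
L_1(-2.7) = (-2.7 - (-3))/(-2 - (-3)) = 0.300000

P(-2.7) = 5×L_0(-2.7) + (-3)×L_1(-2.7)
P(-2.7) = 2.600000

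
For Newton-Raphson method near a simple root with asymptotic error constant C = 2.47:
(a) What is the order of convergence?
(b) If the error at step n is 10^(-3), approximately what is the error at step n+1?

(a) Newton-Raphson has quadratic (order 2) convergence near simple roots.
    This means |e_{n+1}| ≈ C|e_n|².

(b) With |e_n| = 10^(-3) and C = 2.47:
    |e_{n+1}| ≈ 2.47 × (10^(-3))² = 2.47 × 10^(-6)

(a) 2 (quadratic); (b) |e_{n+1}| ≈ 2.470e-06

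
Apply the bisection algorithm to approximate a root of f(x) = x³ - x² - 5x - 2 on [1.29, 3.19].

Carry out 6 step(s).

f(x) = x³ - x² - 5x - 2
Initial interval: [1.29, 3.19]

Iteration 1:
  c_1 = (1.290000 + 3.190000)/2 = 2.240000
  f(c_1) = f(2.240000) = -6.978176
  f(a) × f(c) ≥ 0, new interval: [2.240000, 3.190000]
Iteration 2:
  c_2 = (2.240000 + 3.190000)/2 = 2.715000
  f(c_2) = f(2.715000) = -2.933349
  f(a) × f(c) ≥ 0, new interval: [2.715000, 3.190000]
Iteration 3:
  c_3 = (2.715000 + 3.190000)/2 = 2.952500
  f(c_3) = f(2.952500) = 0.257943
  f(a) × f(c) < 0, new interval: [2.715000, 2.952500]
Iteration 4:
  c_4 = (2.715000 + 2.952500)/2 = 2.833750
  f(c_4) = f(2.833750) = -1.443482
  f(a) × f(c) ≥ 0, new interval: [2.833750, 2.952500]
Iteration 5:
  c_5 = (2.833750 + 2.952500)/2 = 2.893125
  f(c_5) = f(2.893125) = -0.619843
  f(a) × f(c) ≥ 0, new interval: [2.893125, 2.952500]
Iteration 6:
  c_6 = (2.893125 + 2.952500)/2 = 2.922812
  f(c_6) = f(2.922812) = -0.187797
  f(a) × f(c) ≥ 0, new interval: [2.922812, 2.952500]

After 6 iteration(s), the approximation is c_6 = 2.922812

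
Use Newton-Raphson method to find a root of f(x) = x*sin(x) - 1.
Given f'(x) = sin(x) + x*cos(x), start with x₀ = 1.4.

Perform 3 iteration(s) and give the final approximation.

f(x) = x*sin(x) - 1
f'(x) = sin(x) + x*cos(x)
x₀ = 1.4

Newton-Raphson formula: x_{n+1} = x_n - f(x_n)/f'(x_n)

Iteration 1:
  f(1.400000) = 0.379630
  f'(1.400000) = 1.223404
  x_1 = 1.400000 - 0.379630/1.223404 = 1.089694
Iteration 2:
  f(1.089694) = -0.034002
  f'(1.089694) = 1.390749
  x_2 = 1.089694 - (-0.034002)/1.390749 = 1.114143
Iteration 3:
  f(1.114143) = -0.000020
  f'(1.114143) = 1.388811
  x_3 = 1.114143 - (-0.000020)/1.388811 = 1.114157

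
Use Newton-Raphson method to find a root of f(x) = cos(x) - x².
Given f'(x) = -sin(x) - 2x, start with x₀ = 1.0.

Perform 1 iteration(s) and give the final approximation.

f(x) = cos(x) - x²
f'(x) = -sin(x) - 2x
x₀ = 1.0

Newton-Raphson formula: x_{n+1} = x_n - f(x_n)/f'(x_n)

Iteration 1:
  f(1.000000) = -0.459698
  f'(1.000000) = -2.841471
  x_1 = 1.000000 - (-0.459698)/(-2.841471) = 0.838218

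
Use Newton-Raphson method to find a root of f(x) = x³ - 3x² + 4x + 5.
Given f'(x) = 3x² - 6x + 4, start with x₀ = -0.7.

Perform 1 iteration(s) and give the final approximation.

f(x) = x³ - 3x² + 4x + 5
f'(x) = 3x² - 6x + 4
x₀ = -0.7

Newton-Raphson formula: x_{n+1} = x_n - f(x_n)/f'(x_n)

Iteration 1:
  f(-0.700000) = 0.387000
  f'(-0.700000) = 9.670000
  x_1 = -0.700000 - 0.387000/9.670000 = -0.740021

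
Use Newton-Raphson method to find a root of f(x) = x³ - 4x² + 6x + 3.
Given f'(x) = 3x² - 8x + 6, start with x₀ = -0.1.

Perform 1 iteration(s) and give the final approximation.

f(x) = x³ - 4x² + 6x + 3
f'(x) = 3x² - 8x + 6
x₀ = -0.1

Newton-Raphson formula: x_{n+1} = x_n - f(x_n)/f'(x_n)

Iteration 1:
  f(-0.100000) = 2.359000
  f'(-0.100000) = 6.830000
  x_1 = -0.100000 - 2.359000/6.830000 = -0.445388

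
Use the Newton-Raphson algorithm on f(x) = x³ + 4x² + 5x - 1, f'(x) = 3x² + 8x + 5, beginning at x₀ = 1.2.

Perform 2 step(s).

f(x) = x³ + 4x² + 5x - 1
f'(x) = 3x² + 8x + 5
x₀ = 1.2

Newton-Raphson formula: x_{n+1} = x_n - f(x_n)/f'(x_n)

Iteration 1:
  f(1.200000) = 12.488000
  f'(1.200000) = 18.920000
  x_1 = 1.200000 - 12.488000/18.920000 = 0.539958
Iteration 2:
  f(0.539958) = 3.023433
  f'(0.539958) = 10.194325
  x_2 = 0.539958 - 3.023433/10.194325 = 0.243378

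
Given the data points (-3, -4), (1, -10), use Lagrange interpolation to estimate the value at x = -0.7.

Lagrange interpolation formula:
P(x) = Σ yᵢ × Lᵢ(x)
where Lᵢ(x) = Π_{j≠i} (x - xⱼ)/(xᵢ - xⱼ)

L_0(-0.7) = (-0.7 - 1)/(-3 - 1) = 0.425000
L_1(-0.7) = (-0.7 - (-3))/(1 - (-3)) = 0.575000

P(-0.7) = (-4)×L_0(-0.7) + (-10)×L_1(-0.7)
P(-0.7) = -7.450000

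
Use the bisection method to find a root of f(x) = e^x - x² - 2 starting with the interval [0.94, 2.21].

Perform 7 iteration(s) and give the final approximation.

f(x) = e^x - x² - 2
Initial interval: [0.94, 2.21]

Iteration 1:
  c_1 = (0.940000 + 2.210000)/2 = 1.575000
  f(c_1) = f(1.575000) = 0.350117
  f(a) × f(c) < 0, new interval: [0.940000, 1.575000]
Iteration 2:
  c_2 = (0.940000 + 1.575000)/2 = 1.257500
  f(c_2) = f(1.257500) = -0.064687
  f(a) × f(c) ≥ 0, new interval: [1.257500, 1.575000]
Iteration 3:
  c_3 = (1.257500 + 1.575000)/2 = 1.416250
  f(c_3) = f(1.416250) = 0.115871
  f(a) × f(c) < 0, new interval: [1.257500, 1.416250]
Iteration 4:
  c_4 = (1.257500 + 1.416250)/2 = 1.336875
  f(c_4) = f(1.336875) = 0.019893
  f(a) × f(c) < 0, new interval: [1.257500, 1.336875]
Iteration 5:
  c_5 = (1.257500 + 1.336875)/2 = 1.297187
  f(c_5) = f(1.297187) = -0.023704
  f(a) × f(c) ≥ 0, new interval: [1.297187, 1.336875]
Iteration 6:
  c_6 = (1.297187 + 1.336875)/2 = 1.317031
  f(c_6) = f(1.317031) = -0.002247
  f(a) × f(c) ≥ 0, new interval: [1.317031, 1.336875]
Iteration 7:
  c_7 = (1.317031 + 1.336875)/2 = 1.326953
  f(c_7) = f(1.326953) = 0.008736
  f(a) × f(c) < 0, new interval: [1.317031, 1.326953]

After 7 iteration(s), the approximation is c_7 = 1.326953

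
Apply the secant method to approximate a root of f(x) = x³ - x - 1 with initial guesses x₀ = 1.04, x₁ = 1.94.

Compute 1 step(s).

f(x) = x³ - x - 1
x₀ = 1.04, x₁ = 1.94

Secant formula: x_{n+1} = x_n - f(x_n)(x_n - x_{n-1})/(f(x_n) - f(x_{n-1}))

Iteration 1:
  f(1.040000) = -0.915136
  f(1.940000) = 4.361384
  x_2 = 1.940000 - 4.361384×(1.940000 - 1.040000)/(4.361384 - (-0.915136))
       = 1.196092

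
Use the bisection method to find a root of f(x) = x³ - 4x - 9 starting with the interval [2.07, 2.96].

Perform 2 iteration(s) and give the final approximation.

f(x) = x³ - 4x - 9
Initial interval: [2.07, 2.96]

Iteration 1:
  c_1 = (2.070000 + 2.960000)/2 = 2.515000
  f(c_1) = f(2.515000) = -3.152059
  f(a) × f(c) ≥ 0, new interval: [2.515000, 2.960000]
Iteration 2:
  c_2 = (2.515000 + 2.960000)/2 = 2.737500
  f(c_2) = f(2.737500) = 0.564568
  f(a) × f(c) < 0, new interval: [2.515000, 2.737500]

After 2 iteration(s), the approximation is c_2 = 2.737500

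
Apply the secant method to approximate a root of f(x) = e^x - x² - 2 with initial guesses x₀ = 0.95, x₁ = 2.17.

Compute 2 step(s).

f(x) = e^x - x² - 2
x₀ = 0.95, x₁ = 2.17

Secant formula: x_{n+1} = x_n - f(x_n)(x_n - x_{n-1})/(f(x_n) - f(x_{n-1}))

Iteration 1:
  f(0.950000) = -0.316790
  f(2.170000) = 2.049384
  x_2 = 2.170000 - 2.049384×(2.170000 - 0.950000)/(2.049384 - (-0.316790))
       = 1.113337
Iteration 2:
  f(2.170000) = 2.049384
  f(1.113337) = -0.195018
  x_3 = 1.113337 - (-0.195018)×(1.113337 - 2.170000)/(-0.195018 - 2.049384)
       = 1.205152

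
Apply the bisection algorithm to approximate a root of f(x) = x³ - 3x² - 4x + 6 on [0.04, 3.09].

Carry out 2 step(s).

f(x) = x³ - 3x² - 4x + 6
Initial interval: [0.04, 3.09]

Iteration 1:
  c_1 = (0.040000 + 3.090000)/2 = 1.565000
  f(c_1) = f(1.565000) = -3.774638
  f(a) × f(c) < 0, new interval: [0.040000, 1.565000]
Iteration 2:
  c_2 = (0.040000 + 1.565000)/2 = 0.802500
  f(c_2) = f(0.802500) = 1.374796
  f(a) × f(c) ≥ 0, new interval: [0.802500, 1.565000]

After 2 iteration(s), the approximation is c_2 = 0.802500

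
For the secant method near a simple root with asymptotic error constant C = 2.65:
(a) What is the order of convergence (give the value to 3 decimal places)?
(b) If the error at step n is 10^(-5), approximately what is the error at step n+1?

(a) Secant method has superlinear convergence with order φ = (1+√5)/2 ≈ 1.618.
    This means |e_{n+1}| ≈ C|e_n|^1.618.

(b) With |e_n| = 10^(-5) and C = 2.65:
    |e_{n+1}| ≈ 2.65 × (10^(-5))^1.618 = 2.65 × 10^(-8.09)

(a) ≈ 1.618 (golden ratio); (b) |e_{n+1}| ≈ 2.153e-08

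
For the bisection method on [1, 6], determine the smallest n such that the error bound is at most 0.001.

We need (b-a)/2^n ≤ 0.001
(6 - 1)/2^n ≤ 0.001
5/2^n ≤ 0.001
2^n ≥ 5000
n ≥ log₂(5000) = 12.29
n ≥ 13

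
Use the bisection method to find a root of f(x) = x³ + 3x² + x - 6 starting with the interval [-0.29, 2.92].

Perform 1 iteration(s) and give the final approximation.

f(x) = x³ + 3x² + x - 6
Initial interval: [-0.29, 2.92]

Iteration 1:
  c_1 = (-0.290000 + 2.920000)/2 = 1.315000
  f(c_1) = f(1.315000) = 2.776606
  f(a) × f(c) < 0, new interval: [-0.290000, 1.315000]

After 1 iteration(s), the approximation is c_1 = 1.315000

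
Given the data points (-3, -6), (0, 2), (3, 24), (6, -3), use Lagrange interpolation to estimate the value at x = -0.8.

Lagrange interpolation formula:
P(x) = Σ yᵢ × Lᵢ(x)
where Lᵢ(x) = Π_{j≠i} (x - xⱼ)/(xᵢ - xⱼ)

L_0(-0.8) = (-0.8 - 0)/(-3 - 0) × (-0.8 - 3)/(-3 - 3) × (-0.8 - 6)/(-3 - 6) = 0.127605
L_1(-0.8) = (-0.8 - (-3))/(0 - (-3)) × (-0.8 - 3)/(0 - 3) × (-0.8 - 6)/(0 - 6) = 1.052741
L_2(-0.8) = (-0.8 - (-3))/(3 - (-3)) × (-0.8 - 0)/(3 - 0) × (-0.8 - 6)/(3 - 6) = -0.221630
L_3(-0.8) = (-0.8 - (-3))/(6 - (-3)) × (-0.8 - 0)/(6 - 0) × (-0.8 - 3)/(6 - 3) = 0.041284

P(-0.8) = (-6)×L_0(-0.8) + 2×L_1(-0.8) + 24×L_2(-0.8) + (-3)×L_3(-0.8)
P(-0.8) = -4.103111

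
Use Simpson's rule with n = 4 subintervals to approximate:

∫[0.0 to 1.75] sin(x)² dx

f(x) = sin(x)²
a = 0.0, b = 1.75, n = 4
h = (b - a)/n = 0.437500

Simpson's rule: (h/3)[f(x₀) + 4f(x₁) + 2f(x₂) + ... + f(xₙ)]

x_0 = 0.0000, f(x_0) = 0.000000, coefficient = 1
x_1 = 0.4375, f(x_1) = 0.179502, coefficient = 4
x_2 = 0.8750, f(x_2) = 0.589123, coefficient = 2
x_3 = 1.3125, f(x_3) = 0.934754, coefficient = 4
x_4 = 1.7500, f(x_4) = 0.968228, coefficient = 1

I ≈ (0.437500/3) × 6.603495 = 0.963010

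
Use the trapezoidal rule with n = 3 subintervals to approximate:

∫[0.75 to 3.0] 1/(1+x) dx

f(x) = 1/(1+x)
a = 0.75, b = 3.0, n = 3
h = (b - a)/n = 0.750000

Trapezoidal rule: (h/2)[f(x₀) + 2f(x₁) + 2f(x₂) + ... + f(xₙ)]

x_0 = 0.7500, f(x_0) = 0.571429, coefficient = 1
x_1 = 1.5000, f(x_1) = 0.400000, coefficient = 2
x_2 = 2.2500, f(x_2) = 0.307692, coefficient = 2
x_3 = 3.0000, f(x_3) = 0.250000, coefficient = 1

I ≈ (0.750000/2) × 2.236813 = 0.838805
Exact value: 0.826679
Error: 0.012126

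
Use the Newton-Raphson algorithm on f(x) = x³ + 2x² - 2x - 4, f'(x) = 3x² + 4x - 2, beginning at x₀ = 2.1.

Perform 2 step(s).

f(x) = x³ + 2x² - 2x - 4
f'(x) = 3x² + 4x - 2
x₀ = 2.1

Newton-Raphson formula: x_{n+1} = x_n - f(x_n)/f'(x_n)

Iteration 1:
  f(2.100000) = 9.881000
  f'(2.100000) = 19.630000
  x_1 = 2.100000 - 9.881000/19.630000 = 1.596638
Iteration 2:
  f(1.596638) = 1.975461
  f'(1.596638) = 12.034308
  x_2 = 1.596638 - 1.975461/12.034308 = 1.432485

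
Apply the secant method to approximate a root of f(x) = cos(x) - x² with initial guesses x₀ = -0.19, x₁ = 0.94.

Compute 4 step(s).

f(x) = cos(x) - x²
x₀ = -0.19, x₁ = 0.94

Secant formula: x_{n+1} = x_n - f(x_n)(x_n - x_{n-1})/(f(x_n) - f(x_{n-1}))

Iteration 1:
  f(-0.190000) = 0.945904
  f(0.940000) = -0.293812
  x_2 = 0.940000 - (-0.293812)×(0.940000 - (-0.190000))/(-0.293812 - 0.945904)
       = 0.672191
Iteration 2:
  f(0.940000) = -0.293812
  f(0.672191) = 0.330619
  x_3 = 0.672191 - 0.330619×(0.672191 - 0.940000)/(0.330619 - (-0.293812))
       = 0.813988
Iteration 3:
  f(0.672191) = 0.330619
  f(0.813988) = 0.024027
  x_4 = 0.813988 - 0.024027×(0.813988 - 0.672191)/(0.024027 - 0.330619)
       = 0.825101
Iteration 4:
  f(0.813988) = 0.024027
  f(0.825101) = -0.002309
  x_5 = 0.825101 - (-0.002309)×(0.825101 - 0.813988)/(-0.002309 - 0.024027)
       = 0.824127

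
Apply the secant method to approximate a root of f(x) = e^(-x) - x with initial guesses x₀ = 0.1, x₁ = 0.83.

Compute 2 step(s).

f(x) = e^(-x) - x
x₀ = 0.1, x₁ = 0.83

Secant formula: x_{n+1} = x_n - f(x_n)(x_n - x_{n-1})/(f(x_n) - f(x_{n-1}))

Iteration 1:
  f(0.100000) = 0.804837
  f(0.830000) = -0.393951
  x_2 = 0.830000 - (-0.393951)×(0.830000 - 0.100000)/(-0.393951 - 0.804837)
       = 0.590104
Iteration 2:
  f(0.830000) = -0.393951
  f(0.590104) = -0.035835
  x_3 = 0.590104 - (-0.035835)×(0.590104 - 0.830000)/(-0.035835 - (-0.393951))
       = 0.566099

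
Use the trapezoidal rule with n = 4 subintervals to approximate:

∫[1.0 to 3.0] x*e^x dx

f(x) = x*e^x
a = 1.0, b = 3.0, n = 4
h = (b - a)/n = 0.500000

Trapezoidal rule: (h/2)[f(x₀) + 2f(x₁) + 2f(x₂) + ... + f(xₙ)]

x_0 = 1.0000, f(x_0) = 2.718282, coefficient = 1
x_1 = 1.5000, f(x_1) = 6.722534, coefficient = 2
x_2 = 2.0000, f(x_2) = 14.778112, coefficient = 2
x_3 = 2.5000, f(x_3) = 30.456235, coefficient = 2
x_4 = 3.0000, f(x_4) = 60.256611, coefficient = 1

I ≈ (0.500000/2) × 166.888654 = 41.722164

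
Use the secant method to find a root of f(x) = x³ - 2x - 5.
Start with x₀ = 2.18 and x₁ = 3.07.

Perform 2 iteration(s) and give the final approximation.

f(x) = x³ - 2x - 5
x₀ = 2.18, x₁ = 3.07

Secant formula: x_{n+1} = x_n - f(x_n)(x_n - x_{n-1})/(f(x_n) - f(x_{n-1}))

Iteration 1:
  f(2.180000) = 1.000232
  f(3.070000) = 17.794443
  x_2 = 3.070000 - 17.794443×(3.070000 - 2.180000)/(17.794443 - 1.000232)
       = 2.126993
Iteration 2:
  f(3.070000) = 17.794443
  f(2.126993) = 0.368744
  x_3 = 2.126993 - 0.368744×(2.126993 - 3.070000)/(0.368744 - 17.794443)
       = 2.107038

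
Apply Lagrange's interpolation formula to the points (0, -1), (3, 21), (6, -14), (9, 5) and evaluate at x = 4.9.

Lagrange interpolation formula:
P(x) = Σ yᵢ × Lᵢ(x)
where Lᵢ(x) = Π_{j≠i} (x - xⱼ)/(xᵢ - xⱼ)

L_0(4.9) = (4.9 - 3)/(0 - 3) × (4.9 - 6)/(0 - 6) × (4.9 - 9)/(0 - 9) = -0.052895
L_1(4.9) = (4.9 - 0)/(3 - 0) × (4.9 - 6)/(3 - 6) × (4.9 - 9)/(3 - 9) = 0.409241
L_2(4.9) = (4.9 - 0)/(6 - 0) × (4.9 - 3)/(6 - 3) × (4.9 - 9)/(6 - 9) = 0.706870
L_3(4.9) = (4.9 - 0)/(9 - 0) × (4.9 - 3)/(9 - 3) × (4.9 - 6)/(9 - 6) = -0.063216

P(4.9) = (-1)×L_0(4.9) + 21×L_1(4.9) + (-14)×L_2(4.9) + 5×L_3(4.9)
P(4.9) = -1.565315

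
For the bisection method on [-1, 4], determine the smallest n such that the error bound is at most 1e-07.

We need (b-a)/2^n ≤ 1e-07
(4 - (-1))/2^n ≤ 1e-07
5/2^n ≤ 1e-07
2^n ≥ 50000000
n ≥ log₂(50000000) = 25.58
n ≥ 26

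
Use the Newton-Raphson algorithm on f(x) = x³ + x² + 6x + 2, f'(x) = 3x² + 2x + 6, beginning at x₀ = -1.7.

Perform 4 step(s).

f(x) = x³ + x² + 6x + 2
f'(x) = 3x² + 2x + 6
x₀ = -1.7

Newton-Raphson formula: x_{n+1} = x_n - f(x_n)/f'(x_n)

Iteration 1:
  f(-1.700000) = -10.223000
  f'(-1.700000) = 11.270000
  x_1 = -1.700000 - (-10.223000)/11.270000 = -0.792902
Iteration 2:
  f(-0.792902) = -2.627208
  f'(-0.792902) = 6.300275
  x_2 = -0.792902 - (-2.627208)/6.300275 = -0.375903
Iteration 3:
  f(-0.375903) = -0.167229
  f'(-0.375903) = 5.672103
  x_3 = -0.375903 - (-0.167229)/5.672103 = -0.346420
Iteration 4:
  f(-0.346420) = -0.000085
  f'(-0.346420) = 5.667180
  x_4 = -0.346420 - (-0.000085)/5.667180 = -0.346405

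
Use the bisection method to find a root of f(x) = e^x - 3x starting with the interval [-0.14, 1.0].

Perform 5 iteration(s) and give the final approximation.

f(x) = e^x - 3x
Initial interval: [-0.14, 1.0]

Iteration 1:
  c_1 = (-0.140000 + 1.000000)/2 = 0.430000
  f(c_1) = f(0.430000) = 0.247258
  f(a) × f(c) ≥ 0, new interval: [0.430000, 1.000000]
Iteration 2:
  c_2 = (0.430000 + 1.000000)/2 = 0.715000
  f(c_2) = f(0.715000) = -0.100813
  f(a) × f(c) < 0, new interval: [0.430000, 0.715000]
Iteration 3:
  c_3 = (0.430000 + 0.715000)/2 = 0.572500
  f(c_3) = f(0.572500) = 0.055193
  f(a) × f(c) ≥ 0, new interval: [0.572500, 0.715000]
Iteration 4:
  c_4 = (0.572500 + 0.715000)/2 = 0.643750
  f(c_4) = f(0.643750) = -0.027644
  f(a) × f(c) < 0, new interval: [0.572500, 0.643750]
Iteration 5:
  c_5 = (0.572500 + 0.643750)/2 = 0.608125
  f(c_5) = f(0.608125) = 0.012609
  f(a) × f(c) ≥ 0, new interval: [0.608125, 0.643750]

After 5 iteration(s), the approximation is c_5 = 0.608125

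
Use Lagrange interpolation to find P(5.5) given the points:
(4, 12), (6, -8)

Lagrange interpolation formula:
P(x) = Σ yᵢ × Lᵢ(x)
where Lᵢ(x) = Π_{j≠i} (x - xⱼ)/(xᵢ - xⱼ)

L_0(5.5) = (5.5 - 6)/(4 - 6) = 0.250000
L_1(5.5) = (5.5 - 4)/(6 - 4) = 0.750000

P(5.5) = 12×L_0(5.5) + (-8)×L_1(5.5)
P(5.5) = -3.000000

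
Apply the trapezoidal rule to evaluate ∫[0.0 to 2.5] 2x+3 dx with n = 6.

f(x) = 2x+3
a = 0.0, b = 2.5, n = 6
h = (b - a)/n = 0.416667

Trapezoidal rule: (h/2)[f(x₀) + 2f(x₁) + 2f(x₂) + ... + f(xₙ)]

x_0 = 0.0000, f(x_0) = 3.000000, coefficient = 1
x_1 = 0.4167, f(x_1) = 3.833333, coefficient = 2
x_2 = 0.8333, f(x_2) = 4.666667, coefficient = 2
x_3 = 1.2500, f(x_3) = 5.500000, coefficient = 2
x_4 = 1.6667, f(x_4) = 6.333333, coefficient = 2
x_5 = 2.0833, f(x_5) = 7.166667, coefficient = 2
x_6 = 2.5000, f(x_6) = 8.000000, coefficient = 1

I ≈ (0.416667/2) × 66.000000 = 13.750000
Exact value: 13.750000
Error: 0.000000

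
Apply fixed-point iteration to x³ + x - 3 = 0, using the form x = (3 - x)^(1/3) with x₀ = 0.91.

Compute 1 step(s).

Equation: x³ + x - 3 = 0
Fixed-point form: x = (3 - x)^(1/3)
x₀ = 0.91

x_1 = g(0.910000) = 1.278543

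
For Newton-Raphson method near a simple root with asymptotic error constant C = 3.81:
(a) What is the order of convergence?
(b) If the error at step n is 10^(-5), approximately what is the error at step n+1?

(a) Newton-Raphson has quadratic (order 2) convergence near simple roots.
    This means |e_{n+1}| ≈ C|e_n|².

(b) With |e_n| = 10^(-5) and C = 3.81:
    |e_{n+1}| ≈ 3.81 × (10^(-5))² = 3.81 × 10^(-10)

(a) 2 (quadratic); (b) |e_{n+1}| ≈ 3.810e-10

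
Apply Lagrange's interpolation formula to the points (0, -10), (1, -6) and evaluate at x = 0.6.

Lagrange interpolation formula:
P(x) = Σ yᵢ × Lᵢ(x)
where Lᵢ(x) = Π_{j≠i} (x - xⱼ)/(xᵢ - xⱼ)

L_0(0.6) = (0.6 - 1)/(0 - 1) = 0.400000
L_1(0.6) = (0.6 - 0)/(1 - 0) = 0.600000

P(0.6) = (-10)×L_0(0.6) + (-6)×L_1(0.6)
P(0.6) = -7.600000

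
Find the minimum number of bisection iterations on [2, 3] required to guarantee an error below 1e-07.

We need (b-a)/2^n ≤ 1e-07
(3 - 2)/2^n ≤ 1e-07
1/2^n ≤ 1e-07
2^n ≥ 10000000
n ≥ log₂(10000000) = 23.25
n ≥ 24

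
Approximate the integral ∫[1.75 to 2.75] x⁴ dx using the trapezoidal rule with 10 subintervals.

f(x) = x⁴
a = 1.75, b = 2.75, n = 10
h = (b - a)/n = 0.100000

Trapezoidal rule: (h/2)[f(x₀) + 2f(x₁) + 2f(x₂) + ... + f(xₙ)]

x_0 = 1.7500, f(x_0) = 9.378906, coefficient = 1
x_1 = 1.8500, f(x_1) = 11.713506, coefficient = 2
x_2 = 1.9500, f(x_2) = 14.459006, coefficient = 2
x_3 = 2.0500, f(x_3) = 17.661006, coefficient = 2
x_4 = 2.1500, f(x_4) = 21.367506, coefficient = 2
x_5 = 2.2500, f(x_5) = 25.628906, coefficient = 2
x_6 = 2.3500, f(x_6) = 30.498006, coefficient = 2
x_7 = 2.4500, f(x_7) = 36.030006, coefficient = 2
x_8 = 2.5500, f(x_8) = 42.282506, coefficient = 2
x_9 = 2.6500, f(x_9) = 49.315506, coefficient = 2
x_10 = 2.7500, f(x_10) = 57.191406, coefficient = 1

I ≈ (0.100000/2) × 564.482225 = 28.224111
Exact value: 28.172656
Error: 0.051455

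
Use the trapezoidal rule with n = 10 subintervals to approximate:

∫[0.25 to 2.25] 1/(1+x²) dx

f(x) = 1/(1+x²)
a = 0.25, b = 2.25, n = 10
h = (b - a)/n = 0.200000

Trapezoidal rule: (h/2)[f(x₀) + 2f(x₁) + 2f(x₂) + ... + f(xₙ)]

x_0 = 0.2500, f(x_0) = 0.941176, coefficient = 1
x_1 = 0.4500, f(x_1) = 0.831601, coefficient = 2
x_2 = 0.6500, f(x_2) = 0.702988, coefficient = 2
x_3 = 0.8500, f(x_3) = 0.580552, coefficient = 2
x_4 = 1.0500, f(x_4) = 0.475624, coefficient = 2
x_5 = 1.2500, f(x_5) = 0.390244, coefficient = 2
x_6 = 1.4500, f(x_6) = 0.322321, coefficient = 2
x_7 = 1.6500, f(x_7) = 0.268637, coefficient = 2
x_8 = 1.8500, f(x_8) = 0.226116, coefficient = 2
x_9 = 2.0500, f(x_9) = 0.192215, coefficient = 2
x_10 = 2.2500, f(x_10) = 0.164948, coefficient = 1

I ≈ (0.200000/2) × 9.086720 = 0.908672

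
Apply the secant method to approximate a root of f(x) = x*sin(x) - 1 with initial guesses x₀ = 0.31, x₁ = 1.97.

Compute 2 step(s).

f(x) = x*sin(x) - 1
x₀ = 0.31, x₁ = 1.97

Secant formula: x_{n+1} = x_n - f(x_n)(x_n - x_{n-1})/(f(x_n) - f(x_{n-1}))

Iteration 1:
  f(0.310000) = -0.905432
  f(1.970000) = 0.815100
  x_2 = 1.970000 - 0.815100×(1.970000 - 0.310000)/(0.815100 - (-0.905432))
       = 1.183577
Iteration 2:
  f(1.970000) = 0.815100
  f(1.183577) = 0.095948
  x_3 = 1.183577 - 0.095948×(1.183577 - 1.970000)/(0.095948 - 0.815100)
       = 1.078654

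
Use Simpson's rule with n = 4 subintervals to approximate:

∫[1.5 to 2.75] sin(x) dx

f(x) = sin(x)
a = 1.5, b = 2.75, n = 4
h = (b - a)/n = 0.312500

Simpson's rule: (h/3)[f(x₀) + 4f(x₁) + 2f(x₂) + ... + f(xₙ)]

x_0 = 1.5000, f(x_0) = 0.997495, coefficient = 1
x_1 = 1.8125, f(x_1) = 0.970932, coefficient = 4
x_2 = 2.1250, f(x_2) = 0.850320, coefficient = 2
x_3 = 2.4375, f(x_3) = 0.647343, coefficient = 4
x_4 = 2.7500, f(x_4) = 0.381661, coefficient = 1

I ≈ (0.312500/3) × 9.552892 = 0.995093
Exact value: 0.995040
Error: 0.000053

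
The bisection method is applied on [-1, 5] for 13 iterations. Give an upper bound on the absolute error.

Bisection error bound: |error| ≤ (b-a)/2^n
|error| ≤ (5 - (-1))/2^13 = 6/2^13
|error| ≤ 0.0007324219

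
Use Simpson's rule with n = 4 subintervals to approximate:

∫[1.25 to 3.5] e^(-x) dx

f(x) = e^(-x)
a = 1.25, b = 3.5, n = 4
h = (b - a)/n = 0.562500

Simpson's rule: (h/3)[f(x₀) + 4f(x₁) + 2f(x₂) + ... + f(xₙ)]

x_0 = 1.2500, f(x_0) = 0.286505, coefficient = 1
x_1 = 1.8125, f(x_1) = 0.163246, coefficient = 4
x_2 = 2.3750, f(x_2) = 0.093014, coefficient = 2
x_3 = 2.9375, f(x_3) = 0.052998, coefficient = 4
x_4 = 3.5000, f(x_4) = 0.030197, coefficient = 1

I ≈ (0.562500/3) × 1.367705 = 0.256445
Exact value: 0.256307
Error: 0.000137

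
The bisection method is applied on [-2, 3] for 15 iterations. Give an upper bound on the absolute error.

Bisection error bound: |error| ≤ (b-a)/2^n
|error| ≤ (3 - (-2))/2^15 = 5/2^15
|error| ≤ 0.0001525879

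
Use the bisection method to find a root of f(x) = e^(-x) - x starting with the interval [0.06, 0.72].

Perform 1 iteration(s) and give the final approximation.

f(x) = e^(-x) - x
Initial interval: [0.06, 0.72]

Iteration 1:
  c_1 = (0.060000 + 0.720000)/2 = 0.390000
  f(c_1) = f(0.390000) = 0.287057
  f(a) × f(c) ≥ 0, new interval: [0.390000, 0.720000]

After 1 iteration(s), the approximation is c_1 = 0.390000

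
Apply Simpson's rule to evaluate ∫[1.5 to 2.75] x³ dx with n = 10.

f(x) = x³
a = 1.5, b = 2.75, n = 10
h = (b - a)/n = 0.125000

Simpson's rule: (h/3)[f(x₀) + 4f(x₁) + 2f(x₂) + ... + f(xₙ)]

x_0 = 1.5000, f(x_0) = 3.375000, coefficient = 1
x_1 = 1.6250, f(x_1) = 4.291016, coefficient = 4
x_2 = 1.7500, f(x_2) = 5.359375, coefficient = 2
x_3 = 1.8750, f(x_3) = 6.591797, coefficient = 4
x_4 = 2.0000, f(x_4) = 8.000000, coefficient = 2
x_5 = 2.1250, f(x_5) = 9.595703, coefficient = 4
x_6 = 2.2500, f(x_6) = 11.390625, coefficient = 2
x_7 = 2.3750, f(x_7) = 13.396484, coefficient = 4
x_8 = 2.5000, f(x_8) = 15.625000, coefficient = 2
x_9 = 2.6250, f(x_9) = 18.087891, coefficient = 4
x_10 = 2.7500, f(x_10) = 20.796875, coefficient = 1

I ≈ (0.125000/3) × 312.773438 = 13.032227
Exact value: 13.032227
Error: 0.000000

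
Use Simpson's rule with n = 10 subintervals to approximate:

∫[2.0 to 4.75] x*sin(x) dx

f(x) = x*sin(x)
a = 2.0, b = 4.75, n = 10
h = (b - a)/n = 0.275000

Simpson's rule: (h/3)[f(x₀) + 4f(x₁) + 2f(x₂) + ... + f(xₙ)]

x_0 = 2.0000, f(x_0) = 1.818595, coefficient = 1
x_1 = 2.2750, f(x_1) = 1.733840, coefficient = 4
x_2 = 2.5500, f(x_2) = 1.422093, coefficient = 2
x_3 = 2.8250, f(x_3) = 0.879508, coefficient = 4
x_4 = 3.1000, f(x_4) = 0.128900, coefficient = 2
x_5 = 3.3750, f(x_5) = -0.780617, coefficient = 4
x_6 = 3.6500, f(x_6) = -1.776771, coefficient = 2
x_7 = 3.9250, f(x_7) = -2.769863, coefficient = 4
x_8 = 4.2000, f(x_8) = -3.660618, coefficient = 2
x_9 = 4.4750, f(x_9) = -4.349500, coefficient = 4
x_10 = 4.7500, f(x_10) = -4.746641, coefficient = 1

I ≈ (0.275000/3) × -31.847366 = -2.919342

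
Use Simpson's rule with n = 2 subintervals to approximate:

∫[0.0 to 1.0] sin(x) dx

f(x) = sin(x)
a = 0.0, b = 1.0, n = 2
h = (b - a)/n = 0.500000

Simpson's rule: (h/3)[f(x₀) + 4f(x₁) + 2f(x₂) + ... + f(xₙ)]

x_0 = 0.0000, f(x_0) = 0.000000, coefficient = 1
x_1 = 0.5000, f(x_1) = 0.479426, coefficient = 4
x_2 = 1.0000, f(x_2) = 0.841471, coefficient = 1

I ≈ (0.500000/3) × 2.759173 = 0.459862
Exact value: 0.459698
Error: 0.000164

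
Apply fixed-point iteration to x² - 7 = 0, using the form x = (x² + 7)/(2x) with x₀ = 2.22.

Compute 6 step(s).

Equation: x² - 7 = 0
Fixed-point form: x = (x² + 7)/(2x)
x₀ = 2.22

x_1 = g(2.220000) = 2.686577
x_2 = g(2.686577) = 2.646062
x_3 = g(2.646062) = 2.645751
x_4 = g(2.645751) = 2.645751
x_5 = g(2.645751) = 2.645751
x_6 = g(2.645751) = 2.645751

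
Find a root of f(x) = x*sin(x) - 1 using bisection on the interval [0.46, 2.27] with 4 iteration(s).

f(x) = x*sin(x) - 1
Initial interval: [0.46, 2.27]

Iteration 1:
  c_1 = (0.460000 + 2.270000)/2 = 1.365000
  f(c_1) = f(1.365000) = 0.336197
  f(a) × f(c) < 0, new interval: [0.460000, 1.365000]
Iteration 2:
  c_2 = (0.460000 + 1.365000)/2 = 0.912500
  f(c_2) = f(0.912500) = -0.278180
  f(a) × f(c) ≥ 0, new interval: [0.912500, 1.365000]
Iteration 3:
  c_3 = (0.912500 + 1.365000)/2 = 1.138750
  f(c_3) = f(1.138750) = 0.034111
  f(a) × f(c) < 0, new interval: [0.912500, 1.138750]
Iteration 4:
  c_4 = (0.912500 + 1.138750)/2 = 1.025625
  f(c_4) = f(1.025625) = -0.123051
  f(a) × f(c) ≥ 0, new interval: [1.025625, 1.138750]

After 4 iteration(s), the approximation is c_4 = 1.025625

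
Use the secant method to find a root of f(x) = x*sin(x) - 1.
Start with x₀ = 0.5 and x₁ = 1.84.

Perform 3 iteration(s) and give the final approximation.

f(x) = x*sin(x) - 1
x₀ = 0.5, x₁ = 1.84

Secant formula: x_{n+1} = x_n - f(x_n)(x_n - x_{n-1})/(f(x_n) - f(x_{n-1}))

Iteration 1:
  f(0.500000) = -0.760287
  f(1.840000) = 0.773729
  x_2 = 1.840000 - 0.773729×(1.840000 - 0.500000)/(0.773729 - (-0.760287))
       = 1.164129
Iteration 2:
  f(1.840000) = 0.773729
  f(1.164129) = 0.069188
  x_3 = 1.164129 - 0.069188×(1.164129 - 1.840000)/(0.069188 - 0.773729)
       = 1.097757
Iteration 3:
  f(1.164129) = 0.069188
  f(1.097757) = -0.022790
  x_4 = 1.097757 - (-0.022790)×(1.097757 - 1.164129)/(-0.022790 - 0.069188)
       = 1.114203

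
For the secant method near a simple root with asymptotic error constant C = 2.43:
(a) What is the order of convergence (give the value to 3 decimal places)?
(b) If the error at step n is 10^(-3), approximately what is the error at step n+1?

(a) Secant method has superlinear convergence with order φ = (1+√5)/2 ≈ 1.618.
    This means |e_{n+1}| ≈ C|e_n|^1.618.

(b) With |e_n| = 10^(-3) and C = 2.43:
    |e_{n+1}| ≈ 2.43 × (10^(-3))^1.618 = 2.43 × 10^(-4.85)

(a) ≈ 1.618 (golden ratio); (b) |e_{n+1}| ≈ 3.400e-05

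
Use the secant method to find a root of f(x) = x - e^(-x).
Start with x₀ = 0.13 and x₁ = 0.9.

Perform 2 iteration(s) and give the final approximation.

f(x) = x - e^(-x)
x₀ = 0.13, x₁ = 0.9

Secant formula: x_{n+1} = x_n - f(x_n)(x_n - x_{n-1})/(f(x_n) - f(x_{n-1}))

Iteration 1:
  f(0.130000) = -0.748095
  f(0.900000) = 0.493430
  x_2 = 0.900000 - 0.493430×(0.900000 - 0.130000)/(0.493430 - (-0.748095))
       = 0.593972
Iteration 2:
  f(0.900000) = 0.493430
  f(0.593972) = 0.041842
  x_3 = 0.593972 - 0.041842×(0.593972 - 0.900000)/(0.041842 - 0.493430)
       = 0.565617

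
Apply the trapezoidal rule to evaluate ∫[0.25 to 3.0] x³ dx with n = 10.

f(x) = x³
a = 0.25, b = 3.0, n = 10
h = (b - a)/n = 0.275000

Trapezoidal rule: (h/2)[f(x₀) + 2f(x₁) + 2f(x₂) + ... + f(xₙ)]

x_0 = 0.2500, f(x_0) = 0.015625, coefficient = 1
x_1 = 0.5250, f(x_1) = 0.144703, coefficient = 2
x_2 = 0.8000, f(x_2) = 0.512000, coefficient = 2
x_3 = 1.0750, f(x_3) = 1.242297, coefficient = 2
x_4 = 1.3500, f(x_4) = 2.460375, coefficient = 2
x_5 = 1.6250, f(x_5) = 4.291016, coefficient = 2
x_6 = 1.9000, f(x_6) = 6.859000, coefficient = 2
x_7 = 2.1750, f(x_7) = 10.289109, coefficient = 2
x_8 = 2.4500, f(x_8) = 14.706125, coefficient = 2
x_9 = 2.7250, f(x_9) = 20.234828, coefficient = 2
x_10 = 3.0000, f(x_10) = 27.000000, coefficient = 1

I ≈ (0.275000/2) × 148.494531 = 20.417998
Exact value: 20.249023
Error: 0.168975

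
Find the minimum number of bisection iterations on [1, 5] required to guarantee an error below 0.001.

We need (b-a)/2^n ≤ 0.001
(5 - 1)/2^n ≤ 0.001
4/2^n ≤ 0.001
2^n ≥ 4000
n ≥ log₂(4000) = 11.97
n ≥ 12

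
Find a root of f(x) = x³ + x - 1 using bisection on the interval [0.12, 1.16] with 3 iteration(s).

f(x) = x³ + x - 1
Initial interval: [0.12, 1.16]

Iteration 1:
  c_1 = (0.120000 + 1.160000)/2 = 0.640000
  f(c_1) = f(0.640000) = -0.097856
  f(a) × f(c) ≥ 0, new interval: [0.640000, 1.160000]
Iteration 2:
  c_2 = (0.640000 + 1.160000)/2 = 0.900000
  f(c_2) = f(0.900000) = 0.629000
  f(a) × f(c) < 0, new interval: [0.640000, 0.900000]
Iteration 3:
  c_3 = (0.640000 + 0.900000)/2 = 0.770000
  f(c_3) = f(0.770000) = 0.226533
  f(a) × f(c) < 0, new interval: [0.640000, 0.770000]

After 3 iteration(s), the approximation is c_3 = 0.770000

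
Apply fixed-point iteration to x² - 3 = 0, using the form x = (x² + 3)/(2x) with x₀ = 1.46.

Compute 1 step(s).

Equation: x² - 3 = 0
Fixed-point form: x = (x² + 3)/(2x)
x₀ = 1.46

x_1 = g(1.460000) = 1.757397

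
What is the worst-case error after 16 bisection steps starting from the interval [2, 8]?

Bisection error bound: |error| ≤ (b-a)/2^n
|error| ≤ (8 - 2)/2^16 = 6/2^16
|error| ≤ 0.0000915527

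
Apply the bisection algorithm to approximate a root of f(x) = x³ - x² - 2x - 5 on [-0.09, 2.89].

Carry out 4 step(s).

f(x) = x³ - x² - 2x - 5
Initial interval: [-0.09, 2.89]

Iteration 1:
  c_1 = (-0.090000 + 2.890000)/2 = 1.400000
  f(c_1) = f(1.400000) = -7.016000
  f(a) × f(c) ≥ 0, new interval: [1.400000, 2.890000]
Iteration 2:
  c_2 = (1.400000 + 2.890000)/2 = 2.145000
  f(c_2) = f(2.145000) = -4.021826
  f(a) × f(c) ≥ 0, new interval: [2.145000, 2.890000]
Iteration 3:
  c_3 = (2.145000 + 2.890000)/2 = 2.517500
  f(c_3) = f(2.517500) = -0.417379
  f(a) × f(c) ≥ 0, new interval: [2.517500, 2.890000]
Iteration 4:
  c_4 = (2.517500 + 2.890000)/2 = 2.703750
  f(c_4) = f(2.703750) = 2.047362
  f(a) × f(c) < 0, new interval: [2.517500, 2.703750]

After 4 iteration(s), the approximation is c_4 = 2.703750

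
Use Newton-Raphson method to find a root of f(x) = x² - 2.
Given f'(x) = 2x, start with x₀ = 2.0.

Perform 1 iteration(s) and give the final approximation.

f(x) = x² - 2
f'(x) = 2x
x₀ = 2.0

Newton-Raphson formula: x_{n+1} = x_n - f(x_n)/f'(x_n)

Iteration 1:
  f(2.000000) = 2.000000
  f'(2.000000) = 4.000000
  x_1 = 2.000000 - 2.000000/4.000000 = 1.500000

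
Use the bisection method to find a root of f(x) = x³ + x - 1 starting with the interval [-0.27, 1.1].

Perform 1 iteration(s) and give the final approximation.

f(x) = x³ + x - 1
Initial interval: [-0.27, 1.1]

Iteration 1:
  c_1 = (-0.270000 + 1.100000)/2 = 0.415000
  f(c_1) = f(0.415000) = -0.513527
  f(a) × f(c) ≥ 0, new interval: [0.415000, 1.100000]

After 1 iteration(s), the approximation is c_1 = 0.415000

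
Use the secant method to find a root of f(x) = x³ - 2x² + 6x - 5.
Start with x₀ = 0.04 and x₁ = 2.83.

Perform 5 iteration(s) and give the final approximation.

f(x) = x³ - 2x² + 6x - 5
x₀ = 0.04, x₁ = 2.83

Secant formula: x_{n+1} = x_n - f(x_n)(x_n - x_{n-1})/(f(x_n) - f(x_{n-1}))

Iteration 1:
  f(0.040000) = -4.763136
  f(2.830000) = 18.627387
  x_2 = 2.830000 - 18.627387×(2.830000 - 0.040000)/(18.627387 - (-4.763136))
       = 0.608142
Iteration 2:
  f(2.830000) = 18.627387
  f(0.608142) = -1.865906
  x_3 = 0.608142 - (-1.865906)×(0.608142 - 2.830000)/(-1.865906 - 18.627387)
       = 0.810442
Iteration 3:
  f(0.608142) = -1.865906
  f(0.810442) = -0.918670
  x_4 = 0.810442 - (-0.918670)×(0.810442 - 0.608142)/(-0.918670 - (-1.865906))
       = 1.006640
Iteration 4:
  f(0.810442) = -0.918670
  f(1.006640) = 0.033246
  x_5 = 1.006640 - 0.033246×(1.006640 - 0.810442)/(0.033246 - (-0.918670))
       = 0.999788
Iteration 5:
  f(1.006640) = 0.033246
  f(0.999788) = -0.001060
  x_6 = 0.999788 - (-0.001060)×(0.999788 - 1.006640)/(-0.001060 - 0.033246)
       = 1.000000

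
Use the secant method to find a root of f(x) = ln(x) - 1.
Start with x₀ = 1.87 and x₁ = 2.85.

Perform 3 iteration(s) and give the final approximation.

f(x) = ln(x) - 1
x₀ = 1.87, x₁ = 2.85

Secant formula: x_{n+1} = x_n - f(x_n)(x_n - x_{n-1})/(f(x_n) - f(x_{n-1}))

Iteration 1:
  f(1.870000) = -0.374062
  f(2.850000) = 0.047319
  x_2 = 2.850000 - 0.047319×(2.850000 - 1.870000)/(0.047319 - (-0.374062))
       = 2.739951
Iteration 2:
  f(2.850000) = 0.047319
  f(2.739951) = 0.007940
  x_3 = 2.739951 - 0.007940×(2.739951 - 2.850000)/(0.007940 - 0.047319)
       = 2.717762
Iteration 3:
  f(2.739951) = 0.007940
  f(2.717762) = -0.000191
  x_4 = 2.717762 - (-0.000191)×(2.717762 - 2.739951)/(-0.000191 - 0.007940)
       = 2.718284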